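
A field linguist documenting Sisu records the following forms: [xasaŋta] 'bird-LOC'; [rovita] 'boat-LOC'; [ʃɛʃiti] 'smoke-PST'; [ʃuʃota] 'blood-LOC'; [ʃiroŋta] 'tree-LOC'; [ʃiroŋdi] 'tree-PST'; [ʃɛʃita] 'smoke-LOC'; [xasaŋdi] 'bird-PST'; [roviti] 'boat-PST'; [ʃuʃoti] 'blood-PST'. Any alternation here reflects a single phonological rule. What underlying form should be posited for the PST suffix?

/-di/

The PST morpheme has two allomorphs, [-di] and [-ti].
By contrast the LOC suffix keeps its initial [t] throughout — that segment must be underlying.
So the underlying form is /-di/, and voiced stops become voiceless after a vowel.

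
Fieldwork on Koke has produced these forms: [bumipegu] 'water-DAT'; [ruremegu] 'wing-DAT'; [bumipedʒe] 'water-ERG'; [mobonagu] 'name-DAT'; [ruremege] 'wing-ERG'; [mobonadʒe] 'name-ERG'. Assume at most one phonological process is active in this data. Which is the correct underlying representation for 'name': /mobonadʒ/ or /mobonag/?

/mobonadʒ/

'name' shows [g] ~ [dʒ] at the end of the stem ([mobonagu] vs [mobonadʒe]).
The stem 'wing' ([ruremegu], [ruremege]) shows [g] unchanged in both environments, so [g] cannot be basic with [dʒ] derived before the ERG suffix.
Therefore /dʒ/ is basic and [g] is derived by depalatalization (palato-alveolar /dʒ/ becomes [g] when no front vowel follows).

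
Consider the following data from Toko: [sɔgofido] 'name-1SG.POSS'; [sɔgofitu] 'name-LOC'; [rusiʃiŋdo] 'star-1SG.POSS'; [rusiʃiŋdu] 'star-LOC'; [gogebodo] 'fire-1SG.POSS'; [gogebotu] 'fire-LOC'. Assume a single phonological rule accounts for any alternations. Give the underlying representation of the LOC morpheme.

The LOC suffix surfaces as [-du] and [-tu], depending on the final segment of the stem.
By contrast the 1SG.POSS suffix keeps its initial [d] throughout — that segment must be underlying.
The LOC suffix is therefore /-tu/ underlyingly, with post-nasal voicing: voiceless stops become voiced after a nasal.

/-tu/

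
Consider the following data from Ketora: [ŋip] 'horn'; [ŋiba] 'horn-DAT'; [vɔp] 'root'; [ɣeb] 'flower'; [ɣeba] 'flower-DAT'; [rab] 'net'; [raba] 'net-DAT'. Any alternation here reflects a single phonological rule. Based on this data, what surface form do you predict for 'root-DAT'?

The root 'horn' surfaces as [ŋip] and [ŋiba], with a stem-final [p] ~ [b] alternation.
If /b/ were underlying and a rule turned it into [p] in isolation, 'net' would also alternate; but it has [b] in both [rab] and [raba].
The underlying segment must be /p/; voiceless stops become voiced between vowels, yielding [b] there.
From [vɔp] the stem 'root' is /vɔp/; between vowels this yields [vɔba].

[vɔba]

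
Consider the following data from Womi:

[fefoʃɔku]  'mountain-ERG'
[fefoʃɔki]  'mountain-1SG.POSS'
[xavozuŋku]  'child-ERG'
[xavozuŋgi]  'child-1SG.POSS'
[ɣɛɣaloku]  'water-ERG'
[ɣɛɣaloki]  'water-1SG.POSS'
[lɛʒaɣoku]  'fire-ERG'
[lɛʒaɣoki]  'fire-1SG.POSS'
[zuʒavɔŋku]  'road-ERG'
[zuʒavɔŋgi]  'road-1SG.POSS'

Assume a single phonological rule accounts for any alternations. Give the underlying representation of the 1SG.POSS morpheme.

/-gi/

The 1SG.POSS suffix surfaces as [-gi] and [-ki], depending on the final segment of the stem.
The ERG suffix, which begins with [k], is invariant after every stem; so [k] is not altered by any rule here.
So the underlying form is /-gi/, and voiced stops become voiceless after a vowel.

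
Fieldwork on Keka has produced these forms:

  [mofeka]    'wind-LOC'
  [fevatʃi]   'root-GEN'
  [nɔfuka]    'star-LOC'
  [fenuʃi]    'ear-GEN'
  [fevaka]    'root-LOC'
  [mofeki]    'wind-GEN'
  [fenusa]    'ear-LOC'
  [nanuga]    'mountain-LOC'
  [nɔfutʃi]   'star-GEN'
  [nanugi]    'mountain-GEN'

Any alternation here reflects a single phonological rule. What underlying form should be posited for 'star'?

The root 'star' surfaces as [nɔfuka] and [nɔfutʃi], with a stem-final [k] ~ [tʃ] alternation.
If /k/ were underlying and a rule turned it into [tʃ] before the GEN suffix, 'wind' would also alternate; but it has [k] in both [mofeka] and [mofeki].
The underlying segment must be /tʃ/; palato-alveolar /tʃ/ and /ʃ/ become [k] and [s] when no front vowel follows, yielding [k] there.

/nɔfutʃ/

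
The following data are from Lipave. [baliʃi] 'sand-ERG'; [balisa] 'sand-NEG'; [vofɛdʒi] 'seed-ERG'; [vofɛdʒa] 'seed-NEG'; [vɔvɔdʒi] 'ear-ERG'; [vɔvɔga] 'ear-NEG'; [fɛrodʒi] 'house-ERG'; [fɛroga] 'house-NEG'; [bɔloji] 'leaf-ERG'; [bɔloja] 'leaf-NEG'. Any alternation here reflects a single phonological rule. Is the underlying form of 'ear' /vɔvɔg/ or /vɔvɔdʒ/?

/vɔvɔg/

In [vɔvɔdʒi] and [vɔvɔga] the final segment of 'ear' alternates: [dʒ] ~ [g].
The stem 'seed' ([vofɛdʒi], [vofɛdʒa]) shows [dʒ] unchanged in both environments, so [dʒ] cannot be basic with [g] derived before the NEG suffix.
The alternation reflects palatalization before a front vowel: /g/ and /s/ become palato-alveolar [dʒ] and [ʃ] before a front vowel. /g/ is underlying.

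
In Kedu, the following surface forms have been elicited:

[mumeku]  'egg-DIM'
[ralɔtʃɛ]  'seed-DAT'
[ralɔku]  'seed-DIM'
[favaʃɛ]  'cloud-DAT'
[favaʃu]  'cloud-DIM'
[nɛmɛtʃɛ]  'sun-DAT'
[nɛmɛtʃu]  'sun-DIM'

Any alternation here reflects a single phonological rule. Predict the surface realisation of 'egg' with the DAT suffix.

[mumetʃɛ]

'seed' shows [tʃ] ~ [k] at the end of the stem ([ralɔtʃɛ] vs [ralɔku]).
The stem 'sun' ([nɛmɛtʃɛ], [nɛmɛtʃu]) shows [tʃ] unchanged in both environments, so [tʃ] cannot be basic with [k] derived before the DIM suffix.
The alternation reflects palatalization before a front vowel: /k/ becomes palato-alveolar [tʃ] before a front vowel. /k/ is underlying.
The one attested form of 'egg', [mumeku], shows underlying /mumek/. Applying the same rule before a front vowel gives [mumetʃɛ].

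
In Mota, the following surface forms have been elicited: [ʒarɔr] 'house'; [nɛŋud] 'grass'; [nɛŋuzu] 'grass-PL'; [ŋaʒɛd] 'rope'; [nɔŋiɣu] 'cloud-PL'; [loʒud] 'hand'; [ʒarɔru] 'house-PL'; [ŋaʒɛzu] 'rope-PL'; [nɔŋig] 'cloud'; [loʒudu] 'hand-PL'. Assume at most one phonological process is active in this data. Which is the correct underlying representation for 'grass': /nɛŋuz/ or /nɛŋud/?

'grass' shows [z] ~ [d] at the end of the stem ([nɛŋuzu] vs [nɛŋud]).
If /d/ were underlying and a rule turned it into [z] before the PL suffix, 'hand' would also alternate; but it has [d] in both [loʒudu] and [loʒud].
The underlying segment must be /z/; voiced fricatives become stops word-finally, yielding [d] there.

/nɛŋuz/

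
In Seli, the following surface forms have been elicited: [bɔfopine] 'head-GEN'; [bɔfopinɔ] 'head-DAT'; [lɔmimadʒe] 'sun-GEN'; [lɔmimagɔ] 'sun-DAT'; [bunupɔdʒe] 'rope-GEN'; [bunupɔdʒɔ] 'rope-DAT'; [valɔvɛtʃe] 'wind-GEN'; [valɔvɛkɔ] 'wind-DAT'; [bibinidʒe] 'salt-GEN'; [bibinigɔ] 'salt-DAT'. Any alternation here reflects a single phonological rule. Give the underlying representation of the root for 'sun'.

'sun' shows [dʒ] ~ [g] at the end of the stem ([lɔmimadʒe] vs [lɔmimagɔ]).
Compare 'rope', with invariant [dʒ] in [bunupɔdʒe] and [bunupɔdʒɔ]: an analysis with underlying /dʒ/ and a rule producing [g] before the DAT suffix would wrongly predict alternation here too.
Therefore /g/ is basic and [dʒ] is derived by palatalization before a front vowel (/k/ and /g/ become palato-alveolar [tʃ] and [dʒ] before a front vowel).
The underlying form of 'sun' is therefore /lɔmimag/.

/lɔmimag/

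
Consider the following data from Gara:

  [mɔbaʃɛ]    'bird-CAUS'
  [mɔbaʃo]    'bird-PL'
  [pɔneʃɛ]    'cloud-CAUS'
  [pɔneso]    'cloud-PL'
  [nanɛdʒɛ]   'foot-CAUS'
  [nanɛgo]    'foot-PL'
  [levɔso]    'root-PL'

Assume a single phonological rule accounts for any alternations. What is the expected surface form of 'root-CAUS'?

In [pɔneʃɛ] and [pɔneso] the final segment of 'cloud' alternates: [ʃ] ~ [s].
The stem 'bird' ([mɔbaʃɛ], [mɔbaʃo]) shows [ʃ] unchanged in both environments, so [ʃ] cannot be basic with [s] derived before the PL suffix.
The underlying segment must be /s/; /g/ and /s/ become palato-alveolar [dʒ] and [ʃ] before a front vowel, yielding [ʃ] there.
The one attested form of 'root', [levɔso], shows underlying /levɔs/. Applying the same rule before a front vowel gives [levɔʃɛ].

[levɔʃɛ]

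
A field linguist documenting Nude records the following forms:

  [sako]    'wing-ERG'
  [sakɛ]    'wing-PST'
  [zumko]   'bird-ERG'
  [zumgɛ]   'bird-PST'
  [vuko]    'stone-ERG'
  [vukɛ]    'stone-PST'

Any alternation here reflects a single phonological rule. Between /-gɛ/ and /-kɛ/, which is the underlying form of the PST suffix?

/-gɛ/

The PST suffix surfaces as [-gɛ] and [-kɛ], depending on the final segment of the stem.
By contrast the ERG suffix keeps its initial [k] throughout — that segment must be underlying.
The PST suffix is therefore /-gɛ/ underlyingly, with post-vocalic devoicing: voiced stops become voiceless after a vowel.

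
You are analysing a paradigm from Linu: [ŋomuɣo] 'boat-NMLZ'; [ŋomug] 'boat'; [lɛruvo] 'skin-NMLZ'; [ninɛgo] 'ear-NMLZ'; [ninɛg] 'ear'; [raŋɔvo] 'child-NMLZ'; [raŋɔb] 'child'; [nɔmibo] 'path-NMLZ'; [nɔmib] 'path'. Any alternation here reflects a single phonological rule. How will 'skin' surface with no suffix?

[lɛrub]

The root 'child' surfaces as [raŋɔvo] and [raŋɔb], with a stem-final [v] ~ [b] alternation.
The stem 'path' ([nɔmibo], [nɔmib]) shows [b] unchanged in both environments, so [b] cannot be basic with [v] derived before the NMLZ suffix.
The underlying segment must be /v/; voiced fricatives become stops word-finally, yielding [b] there.
The one attested form of 'skin', [lɛruvo], shows underlying /lɛruv/. Applying the same rule word-finally gives [lɛrub].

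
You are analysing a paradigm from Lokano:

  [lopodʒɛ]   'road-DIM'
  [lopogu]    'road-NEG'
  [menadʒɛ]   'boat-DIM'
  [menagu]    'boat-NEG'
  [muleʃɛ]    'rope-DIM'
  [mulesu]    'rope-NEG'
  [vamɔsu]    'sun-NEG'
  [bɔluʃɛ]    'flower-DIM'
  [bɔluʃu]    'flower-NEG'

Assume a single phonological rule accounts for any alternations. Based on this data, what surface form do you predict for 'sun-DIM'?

'rope' shows [ʃ] ~ [s] at the end of the stem ([muleʃɛ] vs [mulesu]).
But 'flower' keeps [ʃ] in both environments ([bɔluʃɛ], [bɔluʃu]), so there is no rule changing /ʃ/ to [s] before the NEG suffix.
So /s/ is underlying, and a rule of palatalization before a front vowel — /g/ and /s/ become palato-alveolar [dʒ] and [ʃ] before a front vowel — gives [ʃ].
The one attested form of 'sun', [vamɔsu], shows underlying /vamɔs/. Applying the same rule before a front vowel gives [vamɔʃɛ].

[vamɔʃɛ]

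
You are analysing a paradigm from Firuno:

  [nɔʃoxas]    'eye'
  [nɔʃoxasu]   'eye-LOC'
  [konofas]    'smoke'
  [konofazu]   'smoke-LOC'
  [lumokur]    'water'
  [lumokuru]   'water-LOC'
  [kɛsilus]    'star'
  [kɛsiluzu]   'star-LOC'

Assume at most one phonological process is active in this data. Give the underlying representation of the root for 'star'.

In [kɛsilus] and [kɛsiluzu] the final segment of 'star' alternates: [s] ~ [z].
Compare 'eye', with invariant [s] in [nɔʃoxas] and [nɔʃoxasu]: an analysis with underlying /s/ and a rule producing [z] before the LOC suffix would wrongly predict alternation here too.
Therefore /z/ is basic and [s] is derived by word-final obstruent devoicing (voiced obstruents become voiceless word-finally).
Hence 'star' is /kɛsiluz/ underlyingly.

/kɛsiluz/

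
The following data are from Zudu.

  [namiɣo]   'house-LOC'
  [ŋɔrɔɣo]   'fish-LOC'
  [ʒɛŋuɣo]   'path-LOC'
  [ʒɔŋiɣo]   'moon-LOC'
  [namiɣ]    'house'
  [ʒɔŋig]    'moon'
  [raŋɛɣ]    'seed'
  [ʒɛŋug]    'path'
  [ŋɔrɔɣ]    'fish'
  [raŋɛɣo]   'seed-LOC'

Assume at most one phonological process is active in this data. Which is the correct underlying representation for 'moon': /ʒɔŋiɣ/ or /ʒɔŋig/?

The stem for 'moon' ends in [ɣ] in [ʒɔŋiɣo] but [g] in [ʒɔŋig].
But 'fish' keeps [ɣ] in both environments ([ŋɔrɔɣo], [ŋɔrɔɣ]), so there is no rule changing /ɣ/ to [g] in isolation.
The underlying segment must be /g/; voiced stops become fricatives between vowels, yielding [ɣ] there.

/ʒɔŋig/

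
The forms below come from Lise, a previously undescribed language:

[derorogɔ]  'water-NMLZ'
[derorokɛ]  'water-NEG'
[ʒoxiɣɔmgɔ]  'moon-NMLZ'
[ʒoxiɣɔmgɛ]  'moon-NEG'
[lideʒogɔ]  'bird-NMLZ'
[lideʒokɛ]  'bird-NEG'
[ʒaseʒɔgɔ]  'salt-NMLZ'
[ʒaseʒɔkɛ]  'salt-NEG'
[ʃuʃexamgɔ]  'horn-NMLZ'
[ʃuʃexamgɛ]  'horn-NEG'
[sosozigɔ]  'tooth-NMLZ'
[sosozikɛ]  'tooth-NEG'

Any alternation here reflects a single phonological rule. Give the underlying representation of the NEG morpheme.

The NEG suffix surfaces as [-gɛ] and [-kɛ], depending on the final segment of the stem.
The NMLZ suffix, which begins with [g], is invariant after every stem; so [g] is not altered by any rule here.
So the underlying form is /-kɛ/, and voiceless stops become voiced after a nasal.

/-kɛ/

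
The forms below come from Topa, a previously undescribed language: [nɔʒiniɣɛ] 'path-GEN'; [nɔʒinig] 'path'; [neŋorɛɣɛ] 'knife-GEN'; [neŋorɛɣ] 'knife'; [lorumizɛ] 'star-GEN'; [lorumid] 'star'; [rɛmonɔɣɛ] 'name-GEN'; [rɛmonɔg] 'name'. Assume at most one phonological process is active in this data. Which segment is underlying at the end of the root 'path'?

In [nɔʒiniɣɛ] and [nɔʒinig] the final segment of 'path' alternates: [ɣ] ~ [g].
But 'knife' keeps [ɣ] in both environments ([neŋorɛɣɛ], [neŋorɛɣ]), so there is no rule changing /ɣ/ to [g] in isolation.
The underlying segment must be /g/; voiced stops become fricatives between vowels, yielding [ɣ] there.

/g/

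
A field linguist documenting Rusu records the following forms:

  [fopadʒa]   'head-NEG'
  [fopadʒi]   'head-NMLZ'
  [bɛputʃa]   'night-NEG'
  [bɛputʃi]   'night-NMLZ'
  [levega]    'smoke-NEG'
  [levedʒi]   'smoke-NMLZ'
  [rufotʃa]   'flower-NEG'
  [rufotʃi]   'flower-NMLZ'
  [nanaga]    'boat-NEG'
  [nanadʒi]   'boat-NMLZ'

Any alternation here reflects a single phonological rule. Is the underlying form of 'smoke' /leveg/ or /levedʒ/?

/leveg/

In [levega] and [levedʒi] the final segment of 'smoke' alternates: [g] ~ [dʒ].
The stem 'head' ([fopadʒa], [fopadʒi]) shows [dʒ] unchanged in both environments, so [dʒ] cannot be basic with [g] derived before the NEG suffix.
The underlying segment must be /g/; /g/ becomes palato-alveolar [dʒ] before a front vowel, yielding [dʒ] there.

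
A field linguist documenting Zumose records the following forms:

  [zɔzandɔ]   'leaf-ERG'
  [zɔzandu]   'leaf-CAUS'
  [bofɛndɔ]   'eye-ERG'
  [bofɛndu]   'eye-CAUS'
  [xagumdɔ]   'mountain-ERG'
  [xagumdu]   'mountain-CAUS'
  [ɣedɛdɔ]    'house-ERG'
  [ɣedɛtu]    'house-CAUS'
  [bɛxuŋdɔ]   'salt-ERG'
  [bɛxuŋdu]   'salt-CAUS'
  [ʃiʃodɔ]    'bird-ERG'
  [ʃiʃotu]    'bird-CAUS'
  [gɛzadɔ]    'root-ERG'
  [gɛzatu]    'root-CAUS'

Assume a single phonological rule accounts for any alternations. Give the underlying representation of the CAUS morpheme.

The CAUS suffix surfaces as [-du] and [-tu], depending on the final segment of the stem.
By contrast the ERG suffix keeps its initial [d] throughout — that segment must be underlying.
The CAUS suffix is therefore /-tu/ underlyingly, with post-nasal voicing: voiceless stops become voiced after a nasal.

/-tu/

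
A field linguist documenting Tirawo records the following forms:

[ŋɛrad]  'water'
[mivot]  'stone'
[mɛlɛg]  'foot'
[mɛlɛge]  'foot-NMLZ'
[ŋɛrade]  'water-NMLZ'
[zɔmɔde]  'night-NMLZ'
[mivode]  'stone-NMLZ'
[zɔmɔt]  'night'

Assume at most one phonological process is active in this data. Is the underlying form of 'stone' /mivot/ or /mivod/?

/mivot/

'stone' shows [d] ~ [t] at the end of the stem ([mivode] vs [mivot]).
Compare 'water', with invariant [d] in [ŋɛrade] and [ŋɛrad]: an analysis with underlying /d/ and a rule producing [t] in isolation would wrongly predict alternation here too.
Therefore /t/ is basic and [d] is derived by intervocalic voicing (voiceless stops become voiced between vowels).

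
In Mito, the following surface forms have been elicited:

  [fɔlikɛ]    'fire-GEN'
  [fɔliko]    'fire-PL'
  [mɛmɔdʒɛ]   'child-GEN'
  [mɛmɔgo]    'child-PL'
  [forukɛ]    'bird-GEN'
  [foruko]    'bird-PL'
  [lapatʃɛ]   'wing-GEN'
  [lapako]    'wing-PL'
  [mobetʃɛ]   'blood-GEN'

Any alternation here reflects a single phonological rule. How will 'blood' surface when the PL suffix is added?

[mobeko]

'wing' shows [tʃ] ~ [k] at the end of the stem ([lapatʃɛ] vs [lapako]).
If /k/ were underlying and a rule turned it into [tʃ] before the GEN suffix, 'fire' would also alternate; but it has [k] in both [fɔlikɛ] and [fɔliko].
The underlying segment must be /tʃ/; palato-alveolar /tʃ/ and /dʒ/ become [k] and [g] when no front vowel follows, yielding [k] there.
The one attested form of 'blood', [mobetʃɛ], shows underlying /mobetʃ/. Applying the same rule when no front vowel follows gives [mobeko].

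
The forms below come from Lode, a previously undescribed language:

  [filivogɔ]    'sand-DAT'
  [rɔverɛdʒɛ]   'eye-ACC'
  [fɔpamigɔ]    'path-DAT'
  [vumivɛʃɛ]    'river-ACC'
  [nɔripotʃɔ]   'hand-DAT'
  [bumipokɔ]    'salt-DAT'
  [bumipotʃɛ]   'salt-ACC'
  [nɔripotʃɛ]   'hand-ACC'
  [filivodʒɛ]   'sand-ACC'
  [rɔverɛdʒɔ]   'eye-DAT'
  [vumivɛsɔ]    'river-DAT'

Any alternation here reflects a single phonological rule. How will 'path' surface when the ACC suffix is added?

In [filivogɔ] and [filivodʒɛ] the final segment of 'sand' alternates: [g] ~ [dʒ].
The stem 'eye' ([rɔverɛdʒɔ], [rɔverɛdʒɛ]) shows [dʒ] unchanged in both environments, so [dʒ] cannot be basic with [g] derived before the DAT suffix.
The alternation reflects palatalization before a front vowel: /k/, /g/ and /s/ become palato-alveolar [tʃ], [dʒ] and [ʃ] before a front vowel. /g/ is underlying.
The one attested form of 'path', [fɔpamigɔ], shows underlying /fɔpamig/. Applying the same rule before a front vowel gives [fɔpamidʒɛ].

[fɔpamidʒɛ]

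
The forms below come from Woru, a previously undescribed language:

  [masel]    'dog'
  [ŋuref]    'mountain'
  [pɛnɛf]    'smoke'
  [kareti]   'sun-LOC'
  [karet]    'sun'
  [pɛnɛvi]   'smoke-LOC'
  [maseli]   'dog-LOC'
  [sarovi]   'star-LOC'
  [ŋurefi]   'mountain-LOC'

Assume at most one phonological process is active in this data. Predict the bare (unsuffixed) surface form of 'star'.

In [pɛnɛf] and [pɛnɛvi] the final segment of 'smoke' alternates: [f] ~ [v].
Compare 'mountain', with invariant [f] in [ŋuref] and [ŋurefi]: an analysis with underlying /f/ and a rule producing [v] before the LOC suffix would wrongly predict alternation here too.
Therefore /v/ is basic and [f] is derived by word-final obstruent devoicing (voiced obstruents become voiceless word-finally).
The one attested form of 'star', [sarovi], shows underlying /sarov/. Applying the same rule word-finally gives [sarof].

[sarof]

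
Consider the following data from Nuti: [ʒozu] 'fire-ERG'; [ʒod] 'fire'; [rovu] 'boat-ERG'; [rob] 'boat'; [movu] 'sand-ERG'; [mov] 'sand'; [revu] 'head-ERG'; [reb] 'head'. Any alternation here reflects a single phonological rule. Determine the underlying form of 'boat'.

/rob/

'boat' shows [v] ~ [b] at the end of the stem ([rovu] vs [rob]).
The stem 'sand' ([movu], [mov]) shows [v] unchanged in both environments, so [v] cannot be basic with [b] derived in isolation.
The underlying segment must be /b/; voiced stops become fricatives between vowels, yielding [v] there.
Hence 'boat' is /rob/ underlyingly.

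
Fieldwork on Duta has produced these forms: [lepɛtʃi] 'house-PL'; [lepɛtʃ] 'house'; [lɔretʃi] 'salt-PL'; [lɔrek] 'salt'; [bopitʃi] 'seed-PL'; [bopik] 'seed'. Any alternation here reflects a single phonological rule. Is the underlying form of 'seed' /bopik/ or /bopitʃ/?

The stem for 'seed' ends in [tʃ] in [bopitʃi] but [k] in [bopik].
Compare 'house', with invariant [tʃ] in [lepɛtʃi] and [lepɛtʃ]: an analysis with underlying /tʃ/ and a rule producing [k] in isolation would wrongly predict alternation here too.
So /k/ is underlying, and a rule of palatalization before a front vowel — /k/ becomes palato-alveolar [tʃ] before a front vowel — gives [tʃ].

/bopik/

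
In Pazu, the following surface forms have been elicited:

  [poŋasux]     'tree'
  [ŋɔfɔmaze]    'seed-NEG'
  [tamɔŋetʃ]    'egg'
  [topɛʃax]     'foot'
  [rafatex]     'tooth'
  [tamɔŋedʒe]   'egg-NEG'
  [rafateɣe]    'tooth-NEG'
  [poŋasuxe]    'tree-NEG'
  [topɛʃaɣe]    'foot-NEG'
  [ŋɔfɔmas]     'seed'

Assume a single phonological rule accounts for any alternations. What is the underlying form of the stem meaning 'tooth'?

/rafateɣ/

'tooth' shows [x] ~ [ɣ] at the end of the stem ([rafatex] vs [rafateɣe]).
If /x/ were underlying and a rule turned it into [ɣ] before the NEG suffix, 'tree' would also alternate; but it has [x] in both [poŋasux] and [poŋasuxe].
The underlying segment must be /ɣ/; voiced obstruents become voiceless word-finally, yielding [x] there.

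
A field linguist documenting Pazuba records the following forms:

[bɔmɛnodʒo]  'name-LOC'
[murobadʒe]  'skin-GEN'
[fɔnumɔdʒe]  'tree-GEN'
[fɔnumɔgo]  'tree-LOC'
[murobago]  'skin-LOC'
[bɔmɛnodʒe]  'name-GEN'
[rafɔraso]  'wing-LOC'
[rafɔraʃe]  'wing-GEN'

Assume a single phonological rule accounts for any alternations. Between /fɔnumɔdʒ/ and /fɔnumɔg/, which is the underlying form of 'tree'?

/fɔnumɔg/

The stem for 'tree' ends in [dʒ] in [fɔnumɔdʒe] but [g] in [fɔnumɔgo].
Compare 'name', with invariant [dʒ] in [bɔmɛnodʒe] and [bɔmɛnodʒo]: an analysis with underlying /dʒ/ and a rule producing [g] before the LOC suffix would wrongly predict alternation here too.
The underlying segment must be /g/; /g/ and /s/ become palato-alveolar [dʒ] and [ʃ] before a front vowel, yielding [dʒ] there.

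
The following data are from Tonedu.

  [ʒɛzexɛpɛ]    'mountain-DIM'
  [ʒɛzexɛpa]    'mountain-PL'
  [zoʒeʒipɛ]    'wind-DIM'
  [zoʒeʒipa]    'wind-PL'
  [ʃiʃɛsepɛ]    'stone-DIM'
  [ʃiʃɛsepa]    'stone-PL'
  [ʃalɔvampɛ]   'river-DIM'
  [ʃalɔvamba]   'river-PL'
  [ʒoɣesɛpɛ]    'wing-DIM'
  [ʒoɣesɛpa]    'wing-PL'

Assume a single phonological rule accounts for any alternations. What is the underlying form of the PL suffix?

/-ba/

The PL suffix surfaces as [-ba] and [-pa], depending on the final segment of the stem.
The DIM suffix, which begins with [p], is invariant after every stem; so [p] is not altered by any rule here.
The PL suffix is therefore /-ba/ underlyingly, with post-vocalic devoicing: voiced stops become voiceless after a vowel.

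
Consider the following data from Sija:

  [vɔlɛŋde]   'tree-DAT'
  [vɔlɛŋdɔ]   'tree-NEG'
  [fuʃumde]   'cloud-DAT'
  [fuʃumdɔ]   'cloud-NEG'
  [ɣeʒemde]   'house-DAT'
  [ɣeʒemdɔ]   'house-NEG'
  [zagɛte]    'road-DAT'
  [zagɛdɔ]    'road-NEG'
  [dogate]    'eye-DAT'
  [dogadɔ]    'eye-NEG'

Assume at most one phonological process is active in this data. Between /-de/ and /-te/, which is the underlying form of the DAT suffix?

/-te/

The DAT morpheme has two allomorphs, [-de] and [-te].
By contrast the NEG suffix keeps its initial [d] throughout — that segment must be underlying.
So the underlying form is /-te/, and voiceless stops become voiced after a nasal.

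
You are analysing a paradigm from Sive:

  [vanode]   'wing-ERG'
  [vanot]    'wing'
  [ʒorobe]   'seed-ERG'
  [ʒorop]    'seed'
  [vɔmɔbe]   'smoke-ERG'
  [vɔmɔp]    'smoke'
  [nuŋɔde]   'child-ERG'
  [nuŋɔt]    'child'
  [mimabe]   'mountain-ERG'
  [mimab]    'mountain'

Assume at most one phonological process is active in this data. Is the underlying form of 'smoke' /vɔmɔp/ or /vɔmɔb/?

In [vɔmɔbe] and [vɔmɔp] the final segment of 'smoke' alternates: [b] ~ [p].
Compare 'mountain', with invariant [b] in [mimabe] and [mimab]: an analysis with underlying /b/ and a rule producing [p] in isolation would wrongly predict alternation here too.
So /p/ is underlying, and a rule of intervocalic voicing — voiceless stops become voiced between vowels — gives [b].

/vɔmɔp/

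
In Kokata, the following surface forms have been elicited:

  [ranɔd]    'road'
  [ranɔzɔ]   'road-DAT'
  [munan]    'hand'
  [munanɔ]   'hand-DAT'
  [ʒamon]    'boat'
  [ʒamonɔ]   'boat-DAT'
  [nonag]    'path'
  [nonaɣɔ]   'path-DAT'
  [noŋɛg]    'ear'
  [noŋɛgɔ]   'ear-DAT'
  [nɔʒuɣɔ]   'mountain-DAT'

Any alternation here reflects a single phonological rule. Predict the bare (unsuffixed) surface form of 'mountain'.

The stem for 'path' ends in [g] in [nonag] but [ɣ] in [nonaɣɔ].
The stem 'ear' ([noŋɛg], [noŋɛgɔ]) shows [g] unchanged in both environments, so [g] cannot be basic with [ɣ] derived before the DAT suffix.
Therefore /ɣ/ is basic and [g] is derived by word-final hardening (voiced fricatives become stops word-finally).
From [nɔʒuɣɔ] the stem 'mountain' is /nɔʒuɣ/; word-finally this yields [nɔʒug].

[nɔʒug]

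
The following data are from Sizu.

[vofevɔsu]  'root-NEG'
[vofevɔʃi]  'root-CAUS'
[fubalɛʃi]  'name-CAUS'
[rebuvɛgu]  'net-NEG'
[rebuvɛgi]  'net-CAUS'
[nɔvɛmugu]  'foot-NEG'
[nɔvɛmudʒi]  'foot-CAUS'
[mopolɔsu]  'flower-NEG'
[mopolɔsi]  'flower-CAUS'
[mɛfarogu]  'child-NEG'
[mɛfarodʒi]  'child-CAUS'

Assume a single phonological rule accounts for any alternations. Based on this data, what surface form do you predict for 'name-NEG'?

[fubalɛsu]

The stem for 'root' ends in [s] in [vofevɔsu] but [ʃ] in [vofevɔʃi].
But 'flower' keeps [s] in both environments ([mopolɔsu], [mopolɔsi]), so there is no rule changing /s/ to [ʃ] before the CAUS suffix.
So /ʃ/ is underlying, and a rule of depalatalization — palato-alveolar /dʒ/ and /ʃ/ become [g] and [s] when no front vowel follows — gives [s].
From [fubalɛʃi] the stem 'name' is /fubalɛʃ/; when no front vowel follows this yields [fubalɛsu].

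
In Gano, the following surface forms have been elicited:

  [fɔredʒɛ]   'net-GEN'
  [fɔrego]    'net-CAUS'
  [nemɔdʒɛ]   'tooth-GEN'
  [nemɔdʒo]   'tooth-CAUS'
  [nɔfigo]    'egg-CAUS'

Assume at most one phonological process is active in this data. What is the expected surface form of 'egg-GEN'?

The root 'net' surfaces as [fɔredʒɛ] and [fɔrego], with a stem-final [dʒ] ~ [g] alternation.
The stem 'tooth' ([nemɔdʒɛ], [nemɔdʒo]) shows [dʒ] unchanged in both environments, so [dʒ] cannot be basic with [g] derived before the CAUS suffix.
So /g/ is underlying, and a rule of palatalization before a front vowel — /g/ becomes palato-alveolar [dʒ] before a front vowel — gives [dʒ].
From [nɔfigo] the stem 'egg' is /nɔfig/; before a front vowel this yields [nɔfidʒɛ].

[nɔfidʒɛ]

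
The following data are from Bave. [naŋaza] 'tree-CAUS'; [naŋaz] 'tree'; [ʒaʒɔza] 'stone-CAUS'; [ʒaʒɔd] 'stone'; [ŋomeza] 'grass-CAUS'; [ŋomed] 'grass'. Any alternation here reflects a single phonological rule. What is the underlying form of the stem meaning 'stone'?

/ʒaʒɔd/

The stem for 'stone' ends in [z] in [ʒaʒɔza] but [d] in [ʒaʒɔd].
The stem 'tree' ([naŋaza], [naŋaz]) shows [z] unchanged in both environments, so [z] cannot be basic with [d] derived in isolation.
Therefore /d/ is basic and [z] is derived by intervocalic spirantization (voiced stops become fricatives between vowels).
The underlying form of 'stone' is therefore /ʒaʒɔd/.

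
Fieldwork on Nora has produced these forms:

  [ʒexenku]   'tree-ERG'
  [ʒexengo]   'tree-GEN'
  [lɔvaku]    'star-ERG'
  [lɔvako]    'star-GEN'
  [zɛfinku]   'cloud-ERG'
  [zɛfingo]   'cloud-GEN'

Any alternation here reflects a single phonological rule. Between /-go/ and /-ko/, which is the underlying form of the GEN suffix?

/-go/

The GEN morpheme has two allomorphs, [-go] and [-ko].
The ERG suffix, which begins with [k], is invariant after every stem; so [k] is not altered by any rule here.
The GEN suffix is therefore /-go/ underlyingly, with post-vocalic devoicing: voiced stops become voiceless after a vowel.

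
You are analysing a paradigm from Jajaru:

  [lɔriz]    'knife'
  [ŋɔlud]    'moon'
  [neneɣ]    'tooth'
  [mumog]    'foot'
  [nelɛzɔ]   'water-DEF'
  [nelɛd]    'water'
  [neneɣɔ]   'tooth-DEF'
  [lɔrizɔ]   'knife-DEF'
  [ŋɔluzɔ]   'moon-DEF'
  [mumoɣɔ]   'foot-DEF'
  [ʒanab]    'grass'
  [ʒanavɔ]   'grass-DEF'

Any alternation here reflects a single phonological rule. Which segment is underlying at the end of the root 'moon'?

/d/

In [ŋɔluzɔ] and [ŋɔlud] the final segment of 'moon' alternates: [z] ~ [d].
Compare 'knife', with invariant [z] in [lɔrizɔ] and [lɔriz]: an analysis with underlying /z/ and a rule producing [d] in isolation would wrongly predict alternation here too.
So /d/ is underlying, and a rule of intervocalic spirantization — voiced stops become fricatives between vowels — gives [z].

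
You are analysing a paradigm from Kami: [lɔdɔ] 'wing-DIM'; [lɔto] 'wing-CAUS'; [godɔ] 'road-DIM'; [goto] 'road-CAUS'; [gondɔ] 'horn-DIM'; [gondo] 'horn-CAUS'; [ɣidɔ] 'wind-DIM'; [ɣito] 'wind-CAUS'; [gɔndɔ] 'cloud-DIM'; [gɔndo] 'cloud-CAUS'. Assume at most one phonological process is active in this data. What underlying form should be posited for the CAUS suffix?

The CAUS morpheme has two allomorphs, [-do] and [-to].
The DIM suffix, which begins with [d], is invariant after every stem; so [d] is not altered by any rule here.
The CAUS suffix is therefore /-to/ underlyingly, with post-nasal voicing: voiceless stops become voiced after a nasal.

/-to/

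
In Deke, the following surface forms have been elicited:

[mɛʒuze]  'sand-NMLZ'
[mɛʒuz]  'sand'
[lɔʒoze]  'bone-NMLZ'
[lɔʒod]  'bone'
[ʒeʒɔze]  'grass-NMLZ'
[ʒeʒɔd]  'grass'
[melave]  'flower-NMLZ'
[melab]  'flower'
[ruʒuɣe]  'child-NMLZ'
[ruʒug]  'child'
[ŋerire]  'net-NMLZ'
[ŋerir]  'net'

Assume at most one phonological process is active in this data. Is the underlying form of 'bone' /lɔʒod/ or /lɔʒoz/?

/lɔʒod/

'bone' shows [z] ~ [d] at the end of the stem ([lɔʒoze] vs [lɔʒod]).
If /z/ were underlying and a rule turned it into [d] in isolation, 'sand' would also alternate; but it has [z] in both [mɛʒuze] and [mɛʒuz].
So /d/ is underlying, and a rule of intervocalic spirantization — voiced stops become fricatives between vowels — gives [z].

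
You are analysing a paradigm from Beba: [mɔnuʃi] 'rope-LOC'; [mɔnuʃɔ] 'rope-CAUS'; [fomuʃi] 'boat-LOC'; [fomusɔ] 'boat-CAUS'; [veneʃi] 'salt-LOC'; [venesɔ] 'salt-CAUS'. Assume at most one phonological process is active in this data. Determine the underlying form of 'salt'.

/venes/

In [veneʃi] and [venesɔ] the final segment of 'salt' alternates: [ʃ] ~ [s].
If /ʃ/ were underlying and a rule turned it into [s] before the CAUS suffix, 'rope' would also alternate; but it has [ʃ] in both [mɔnuʃi] and [mɔnuʃɔ].
Therefore /s/ is basic and [ʃ] is derived by palatalization before a front vowel (/s/ becomes palato-alveolar [ʃ] before a front vowel).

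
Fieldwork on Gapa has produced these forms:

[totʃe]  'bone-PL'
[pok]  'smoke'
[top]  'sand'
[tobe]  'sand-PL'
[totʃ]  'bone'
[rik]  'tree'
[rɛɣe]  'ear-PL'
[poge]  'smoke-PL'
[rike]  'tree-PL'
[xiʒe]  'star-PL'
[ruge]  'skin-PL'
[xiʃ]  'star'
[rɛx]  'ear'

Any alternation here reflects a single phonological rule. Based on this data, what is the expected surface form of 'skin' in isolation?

[ruk]

In [poge] and [pok] the final segment of 'smoke' alternates: [g] ~ [k].
Compare 'tree', with invariant [k] in [rike] and [rik]: an analysis with underlying /k/ and a rule producing [g] before the PL suffix would wrongly predict alternation here too.
So /g/ is underlying, and a rule of word-final obstruent devoicing — voiced obstruents become voiceless word-finally — gives [k].
From [ruge] the stem 'skin' is /rug/; word-finally this yields [ruk].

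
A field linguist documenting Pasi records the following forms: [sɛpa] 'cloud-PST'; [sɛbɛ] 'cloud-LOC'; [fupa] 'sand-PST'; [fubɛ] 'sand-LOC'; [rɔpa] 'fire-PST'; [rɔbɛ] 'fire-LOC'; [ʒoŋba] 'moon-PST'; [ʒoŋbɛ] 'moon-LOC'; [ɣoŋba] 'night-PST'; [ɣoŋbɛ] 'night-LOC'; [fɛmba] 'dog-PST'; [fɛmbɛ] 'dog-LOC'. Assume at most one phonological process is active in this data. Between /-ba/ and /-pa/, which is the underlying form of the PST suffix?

/-pa/

The PST suffix surfaces as [-ba] and [-pa], depending on the final segment of the stem.
The LOC suffix, which begins with [b], is invariant after every stem; so [b] is not altered by any rule here.
So the underlying form is /-pa/, and voiceless stops become voiced after a nasal.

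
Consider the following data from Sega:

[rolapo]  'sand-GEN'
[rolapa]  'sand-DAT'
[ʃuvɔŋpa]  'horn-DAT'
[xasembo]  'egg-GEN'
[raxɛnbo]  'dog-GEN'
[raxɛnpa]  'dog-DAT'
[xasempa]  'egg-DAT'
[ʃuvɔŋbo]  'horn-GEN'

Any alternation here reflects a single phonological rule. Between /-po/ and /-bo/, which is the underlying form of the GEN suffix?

/-bo/

The GEN suffix surfaces as [-bo] and [-po], depending on the final segment of the stem.
By contrast the DAT suffix keeps its initial [p] throughout — that segment must be underlying.
The GEN suffix is therefore /-bo/ underlyingly, with post-vocalic devoicing: voiced stops become voiceless after a vowel.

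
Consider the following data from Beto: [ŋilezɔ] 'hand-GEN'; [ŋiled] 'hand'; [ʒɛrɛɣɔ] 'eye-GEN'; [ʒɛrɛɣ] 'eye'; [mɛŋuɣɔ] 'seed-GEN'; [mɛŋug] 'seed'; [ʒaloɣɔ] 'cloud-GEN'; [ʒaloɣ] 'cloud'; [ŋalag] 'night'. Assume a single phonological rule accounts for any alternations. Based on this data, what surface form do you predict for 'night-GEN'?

'seed' shows [ɣ] ~ [g] at the end of the stem ([mɛŋuɣɔ] vs [mɛŋug]).
The stem 'cloud' ([ʒaloɣɔ], [ʒaloɣ]) shows [ɣ] unchanged in both environments, so [ɣ] cannot be basic with [g] derived in isolation.
Therefore /g/ is basic and [ɣ] is derived by intervocalic spirantization (voiced stops become fricatives between vowels).
The one attested form of 'night', [ŋalag], shows underlying /ŋalag/. Applying the same rule between vowels gives [ŋalaɣɔ].

[ŋalaɣɔ]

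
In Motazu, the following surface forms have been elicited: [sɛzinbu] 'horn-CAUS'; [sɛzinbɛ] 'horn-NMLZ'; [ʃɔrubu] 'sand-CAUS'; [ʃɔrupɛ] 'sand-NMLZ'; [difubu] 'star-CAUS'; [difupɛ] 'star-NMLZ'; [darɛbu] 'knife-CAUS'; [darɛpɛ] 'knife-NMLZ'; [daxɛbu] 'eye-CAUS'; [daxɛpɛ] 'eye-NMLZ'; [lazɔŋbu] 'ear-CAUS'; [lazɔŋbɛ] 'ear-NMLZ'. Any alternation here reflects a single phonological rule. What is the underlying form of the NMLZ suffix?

/-pɛ/

The NMLZ suffix surfaces as [-bɛ] and [-pɛ], depending on the final segment of the stem.
By contrast the CAUS suffix keeps its initial [b] throughout — that segment must be underlying.
The NMLZ suffix is therefore /-pɛ/ underlyingly, with post-nasal voicing: voiceless stops become voiced after a nasal.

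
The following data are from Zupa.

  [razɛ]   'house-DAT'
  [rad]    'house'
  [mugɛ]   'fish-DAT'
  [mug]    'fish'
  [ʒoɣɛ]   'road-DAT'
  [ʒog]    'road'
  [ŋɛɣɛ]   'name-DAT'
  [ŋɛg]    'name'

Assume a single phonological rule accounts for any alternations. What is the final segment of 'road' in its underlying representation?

The stem for 'road' ends in [ɣ] in [ʒoɣɛ] but [g] in [ʒog].
The stem 'fish' ([mugɛ], [mug]) shows [g] unchanged in both environments, so [g] cannot be basic with [ɣ] derived before the DAT suffix.
Therefore /ɣ/ is basic and [g] is derived by word-final hardening (voiced fricatives become stops word-finally).

/ɣ/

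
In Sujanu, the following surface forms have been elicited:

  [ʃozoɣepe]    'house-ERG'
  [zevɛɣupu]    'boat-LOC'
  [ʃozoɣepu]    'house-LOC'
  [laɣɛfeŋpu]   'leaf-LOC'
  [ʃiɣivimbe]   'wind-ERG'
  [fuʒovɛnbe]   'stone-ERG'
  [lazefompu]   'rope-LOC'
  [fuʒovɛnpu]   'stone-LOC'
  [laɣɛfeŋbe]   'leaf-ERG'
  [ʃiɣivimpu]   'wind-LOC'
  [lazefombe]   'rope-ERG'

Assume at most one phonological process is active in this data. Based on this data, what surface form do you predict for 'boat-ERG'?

[zevɛɣupe]

The ERG morpheme has two allomorphs, [-be] and [-pe].
By contrast the LOC suffix keeps its initial [p] throughout — that segment must be underlying.
The ERG suffix is therefore /-be/ underlyingly, with post-vocalic devoicing: voiced stops become voiceless after a vowel.
After 'boat', which ends in a vowel, the suffix surfaces as [-pe], giving [zevɛɣupe].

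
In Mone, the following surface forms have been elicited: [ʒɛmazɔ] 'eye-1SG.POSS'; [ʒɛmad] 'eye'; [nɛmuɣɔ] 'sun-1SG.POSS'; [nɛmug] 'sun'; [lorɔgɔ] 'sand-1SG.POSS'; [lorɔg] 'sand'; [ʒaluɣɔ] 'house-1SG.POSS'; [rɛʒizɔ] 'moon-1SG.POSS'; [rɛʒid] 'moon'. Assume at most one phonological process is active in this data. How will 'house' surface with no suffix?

The stem for 'sun' ends in [ɣ] in [nɛmuɣɔ] but [g] in [nɛmug].
Compare 'sand', with invariant [g] in [lorɔgɔ] and [lorɔg]: an analysis with underlying /g/ and a rule producing [ɣ] before the 1SG.POSS suffix would wrongly predict alternation here too.
So /ɣ/ is underlying, and a rule of word-final hardening — voiced fricatives become stops word-finally — gives [g].
The one attested form of 'house', [ʒaluɣɔ], shows underlying /ʒaluɣ/. Applying the same rule word-finally gives [ʒalug].

[ʒalug]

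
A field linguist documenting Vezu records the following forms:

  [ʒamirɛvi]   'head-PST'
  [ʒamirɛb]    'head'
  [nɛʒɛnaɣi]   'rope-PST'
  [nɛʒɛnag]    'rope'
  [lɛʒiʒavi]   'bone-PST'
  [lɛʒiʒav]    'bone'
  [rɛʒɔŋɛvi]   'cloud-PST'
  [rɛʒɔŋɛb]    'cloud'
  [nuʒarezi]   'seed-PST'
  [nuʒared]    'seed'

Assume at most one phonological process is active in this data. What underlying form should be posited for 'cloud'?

/rɛʒɔŋɛb/

The stem for 'cloud' ends in [v] in [rɛʒɔŋɛvi] but [b] in [rɛʒɔŋɛb].
But 'bone' keeps [v] in both environments ([lɛʒiʒavi], [lɛʒiʒav]), so there is no rule changing /v/ to [b] in isolation.
Therefore /b/ is basic and [v] is derived by intervocalic spirantization (voiced stops become fricatives between vowels).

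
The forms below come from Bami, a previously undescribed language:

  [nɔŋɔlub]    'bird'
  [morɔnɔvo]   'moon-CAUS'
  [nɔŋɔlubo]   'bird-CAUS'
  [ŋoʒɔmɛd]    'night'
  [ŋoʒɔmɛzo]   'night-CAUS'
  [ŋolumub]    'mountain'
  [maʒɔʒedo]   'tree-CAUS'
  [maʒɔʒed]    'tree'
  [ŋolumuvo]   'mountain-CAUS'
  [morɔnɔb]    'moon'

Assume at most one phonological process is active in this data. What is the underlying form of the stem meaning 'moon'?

/morɔnɔv/

In [morɔnɔvo] and [morɔnɔb] the final segment of 'moon' alternates: [v] ~ [b].
But 'bird' keeps [b] in both environments ([nɔŋɔlubo], [nɔŋɔlub]), so there is no rule changing /b/ to [v] before the CAUS suffix.
Therefore /v/ is basic and [b] is derived by word-final hardening (voiced fricatives become stops word-finally).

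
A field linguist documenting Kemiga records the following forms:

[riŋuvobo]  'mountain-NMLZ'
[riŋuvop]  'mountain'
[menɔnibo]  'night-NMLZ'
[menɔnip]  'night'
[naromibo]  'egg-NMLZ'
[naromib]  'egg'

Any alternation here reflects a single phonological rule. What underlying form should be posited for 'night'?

'night' shows [b] ~ [p] at the end of the stem ([menɔnibo] vs [menɔnip]).
If /b/ were underlying and a rule turned it into [p] in isolation, 'egg' would also alternate; but it has [b] in both [naromibo] and [naromib].
The alternation reflects intervocalic voicing: voiceless stops become voiced between vowels. /p/ is underlying.

/menɔnip/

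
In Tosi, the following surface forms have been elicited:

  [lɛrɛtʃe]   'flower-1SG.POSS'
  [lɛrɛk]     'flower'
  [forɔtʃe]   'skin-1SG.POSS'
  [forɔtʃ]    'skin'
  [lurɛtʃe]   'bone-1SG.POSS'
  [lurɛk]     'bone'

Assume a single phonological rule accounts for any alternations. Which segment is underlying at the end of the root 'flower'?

In [lɛrɛtʃe] and [lɛrɛk] the final segment of 'flower' alternates: [tʃ] ~ [k].
But 'skin' keeps [tʃ] in both environments ([forɔtʃe], [forɔtʃ]), so there is no rule changing /tʃ/ to [k] in isolation.
Therefore /k/ is basic and [tʃ] is derived by palatalization before a front vowel (/k/ becomes palato-alveolar [tʃ] before a front vowel).

/k/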